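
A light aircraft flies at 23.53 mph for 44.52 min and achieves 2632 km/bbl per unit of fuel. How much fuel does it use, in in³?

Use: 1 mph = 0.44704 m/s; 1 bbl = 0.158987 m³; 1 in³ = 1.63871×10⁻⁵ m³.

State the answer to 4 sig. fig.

103.6 in³

23.53 mph → 10.5189 m/s
44.52 min → 2671.2 s
d = v × t = 10.5189 × 2671.2 = 28098.1 m
2632 km/bbl → 1.65548×10⁷ m/m³
V = d / (distance per unit fuel) = 28098.1 / 1.65548×10⁷ = 0.00169728 m³
In in³: 0.00169728 / 1.63871×10⁻⁵ = 103.574 in³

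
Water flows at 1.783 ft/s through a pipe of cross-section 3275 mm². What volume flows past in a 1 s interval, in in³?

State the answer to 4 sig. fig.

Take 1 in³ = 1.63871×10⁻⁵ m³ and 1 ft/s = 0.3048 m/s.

1.783 ft/s × 0.3048 = 0.543458 m/s
3275 mm² × 10⁻⁶ = 0.003275 m²
V = v × A × t = 0.543458 m/s × 0.003275 m² × 1 s = 0.00177982 m³
0.00177982 m³ ÷ (1.63871×10⁻⁵ m³/in³) = 108.611 in³

108.6 in³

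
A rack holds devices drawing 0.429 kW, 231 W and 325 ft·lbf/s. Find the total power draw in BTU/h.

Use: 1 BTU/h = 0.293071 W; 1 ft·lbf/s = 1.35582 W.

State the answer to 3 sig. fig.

3760 BTU/h

0.429 kW × 1000 → 429 W
231 W (already W)
325 ft·lbf/s × 1.35582 → 440.642 W
Combined: 429 + 231 + 440.642 = 1100.64 W
In BTU/h: 1100.64 / 0.293071 = 3755.54 BTU/h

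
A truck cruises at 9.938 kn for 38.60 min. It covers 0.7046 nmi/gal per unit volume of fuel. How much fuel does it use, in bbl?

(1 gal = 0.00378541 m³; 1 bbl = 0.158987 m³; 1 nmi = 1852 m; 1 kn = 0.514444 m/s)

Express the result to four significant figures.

0.2160 bbl

9.938 kn → 5.11254 m/s
38.60 min → 2316 s
d = v × t = 5.11254 × 2316 = 11840.6 m
0.7046 nmi/gal → 344723 m/m³
V = d / (distance per unit fuel) = 11840.6 / 344723 = 0.0343482 m³
In bbl: 0.0343482 / 0.158987 = 0.216044 bbl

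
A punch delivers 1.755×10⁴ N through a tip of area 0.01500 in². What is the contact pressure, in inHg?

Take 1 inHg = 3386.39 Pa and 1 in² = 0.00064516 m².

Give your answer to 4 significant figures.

5.355×10⁵ inHg

0.01500 in² × 0.00064516 → 9.6774×10⁻⁶ m²
P = F / A = 17550 N / 9.6774×10⁻⁶ m² = 1.8135×10⁹ Pa
1.8135×10⁹ Pa ÷ (3386.39 Pa/inHg) = 535526 inHg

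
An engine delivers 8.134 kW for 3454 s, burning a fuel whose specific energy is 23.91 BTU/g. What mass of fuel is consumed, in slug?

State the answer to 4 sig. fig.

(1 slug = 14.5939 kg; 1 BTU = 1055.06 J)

8.134 kW → 8134 W
E = P × t = 8134 × 3454 = 2.80948×10⁷ J
23.91 BTU/g → 2.52265×10⁷ J/kg
m = E / e_s = 2.80948×10⁷ / 2.52265×10⁷ = 1.1137 kg
In slug: 1.1137 / 14.5939 = 0.0763127 slug

0.07631 slug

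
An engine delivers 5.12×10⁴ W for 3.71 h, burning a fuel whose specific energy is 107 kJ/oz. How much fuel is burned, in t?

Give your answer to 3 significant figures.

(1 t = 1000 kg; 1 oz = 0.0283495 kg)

3.71 h → 13356 s
E = P × t = 51200 × 13356 = 6.83827×10⁸ J
107 kJ/oz → 3.77432×10⁶ J/kg
m = E / e_s = 6.83827×10⁸ / 3.77432×10⁶ = 181.179 kg
In t: 181.179 / 1000 = 0.181179 t

0.181 t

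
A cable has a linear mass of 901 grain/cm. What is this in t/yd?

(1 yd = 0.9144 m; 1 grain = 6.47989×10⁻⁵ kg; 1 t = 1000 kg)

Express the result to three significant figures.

0.00534 t/yd

901 grain/cm × 6.47989×10⁻⁵ kg/grain ÷ 0.01 m/cm = 5.83838 kg/m
5.83838 kg/m ÷ 1000 kg/t × 0.9144 m/yd = 0.00533861 t/yd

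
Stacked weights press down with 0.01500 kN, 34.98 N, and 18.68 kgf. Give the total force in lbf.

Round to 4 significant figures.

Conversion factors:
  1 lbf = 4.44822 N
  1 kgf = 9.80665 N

0.01500 kN × 1000 = 15 N
34.98 N (already N)
18.68 kgf × 9.80665 = 183.188 N
Combined: 15 + 34.98 + 183.188 = 233.168 N
In lbf: 233.168 / 4.44822 = 52.4183 lbf

52.42 lbf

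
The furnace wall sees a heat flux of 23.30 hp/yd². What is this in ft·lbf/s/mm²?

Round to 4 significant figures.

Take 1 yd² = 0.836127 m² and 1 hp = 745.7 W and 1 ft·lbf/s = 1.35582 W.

0.01533 ft·lbf/s/mm²

23.30 hp/yd² × 745.7 W/hp ÷ 0.836127 m²/yd² = 20780.1 W/m²
20780.1 W/m² ÷ 1.35582 W/ft·lbf/s × 10⁻⁶ m²/mm² = 0.0153266 ft·lbf/s/mm²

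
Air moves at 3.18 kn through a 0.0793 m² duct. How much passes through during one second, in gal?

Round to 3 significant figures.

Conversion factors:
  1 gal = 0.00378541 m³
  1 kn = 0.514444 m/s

3.18 kn × 0.514444 = 1.63593 m/s
V = v × A × t = 1.63593 m/s × 0.0793 m² × 1 s = 0.129729 m³
0.129729 m³ ÷ (0.00378541 m³/gal) = 34.2708 gal

34.3 gal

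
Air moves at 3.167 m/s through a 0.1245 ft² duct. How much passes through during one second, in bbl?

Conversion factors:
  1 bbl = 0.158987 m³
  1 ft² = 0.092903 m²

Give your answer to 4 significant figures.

0.1245 ft² × 0.092903 = 0.0115664 m²
V = v × A × t = 3.167 m/s × 0.0115664 m² × 1 s = 0.0366308 m³
0.0366308 m³ ÷ (0.158987 m³/bbl) = 0.230401 bbl

0.2304 bbl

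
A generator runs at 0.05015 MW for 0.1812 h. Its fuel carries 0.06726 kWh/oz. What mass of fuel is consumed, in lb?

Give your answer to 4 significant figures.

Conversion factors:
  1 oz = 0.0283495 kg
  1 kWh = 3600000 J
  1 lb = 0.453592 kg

8.444 lb

0.05015 MW → 50150 W
0.1812 h → 652.32 s
E = P × t = 50150 × 652.32 = 3.27138×10⁷ J
0.06726 kWh/oz → 8.5411×10⁶ J/kg
m = E / e_s = 3.27138×10⁷ / 8.5411×10⁶ = 3.83016 kg
In lb: 3.83016 / 0.453592 = 8.44406 lb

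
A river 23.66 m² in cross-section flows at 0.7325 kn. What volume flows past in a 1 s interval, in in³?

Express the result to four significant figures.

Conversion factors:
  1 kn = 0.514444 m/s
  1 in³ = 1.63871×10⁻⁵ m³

0.7325 kn × 0.514444 → 0.37683 m/s
V = v × A × t = 0.37683 m/s × 23.66 m² × 1 s = 8.9158 m³
8.9158 m³ ÷ (1.63871×10⁻⁵ m³/in³) = 544074 in³

5.441×10⁵ in³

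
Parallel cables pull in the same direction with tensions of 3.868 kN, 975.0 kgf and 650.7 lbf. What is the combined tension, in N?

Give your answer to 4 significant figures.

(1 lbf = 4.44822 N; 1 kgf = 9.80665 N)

3.868 kN × 1000 → 3868 N
975.0 kgf × 9.80665 → 9561.48 N
650.7 lbf × 4.44822 → 2894.46 N
Sum: 3868 + 9561.48 + 2894.46 = 16323.9 N

1.632×10⁴ N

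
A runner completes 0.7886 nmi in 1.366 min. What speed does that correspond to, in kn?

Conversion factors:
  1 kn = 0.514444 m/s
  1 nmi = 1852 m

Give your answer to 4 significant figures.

0.7886 nmi × 1852 → 1460.49 m
1.366 min × 60 → 81.96 s
v = d / t = 1460.49 m / 81.96 s = 17.8195 m/s
17.8195 m/s ÷ (0.514444 m/s/kn) = 34.6384 kn

34.64 kn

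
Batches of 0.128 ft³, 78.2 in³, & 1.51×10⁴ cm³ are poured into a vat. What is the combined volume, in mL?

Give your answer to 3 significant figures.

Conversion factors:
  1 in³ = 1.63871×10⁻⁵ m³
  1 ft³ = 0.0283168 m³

2.00×10⁴ mL

0.128 ft³ × 0.0283168 → 0.00362455 m³
78.2 in³ × 1.63871×10⁻⁵ → 0.00128147 m³
1.51×10⁴ cm³ × 10⁻⁶ → 0.0151 m³
Sum: 0.00362455 + 0.00128147 + 0.0151 = 0.020006 m³
In mL: 0.020006 / 10⁻⁶ = 20006 mL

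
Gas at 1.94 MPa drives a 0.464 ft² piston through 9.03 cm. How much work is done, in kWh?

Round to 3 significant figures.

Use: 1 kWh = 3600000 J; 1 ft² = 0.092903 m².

1.94 MPa → 1.94×10⁶ Pa
0.464 ft² → 0.043107 m²
F = P × A = 1.94×10⁶ × 0.043107 = 83627.6 N
9.03 cm → 0.0903 m
W = F × d = 83627.6 × 0.0903 = 7551.57 J
In kWh: 7551.57 / 3600000 = 0.00209766 kWh

0.00210 kWh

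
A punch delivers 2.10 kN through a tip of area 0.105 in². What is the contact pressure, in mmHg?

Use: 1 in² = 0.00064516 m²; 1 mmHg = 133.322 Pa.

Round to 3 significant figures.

2.10 kN × 1000 → 2100 N
0.105 in² × 0.00064516 → 6.77418×10⁻⁵ m²
P = F / A = 2100 N / 6.77418×10⁻⁵ m² = 3.10001×10⁷ Pa
3.10001×10⁷ Pa ÷ (133.322 Pa/mmHg) = 232521 mmHg

2.33×10⁵ mmHg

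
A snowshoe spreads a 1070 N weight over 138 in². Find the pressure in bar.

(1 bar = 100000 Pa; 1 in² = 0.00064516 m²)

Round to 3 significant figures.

0.120 bar

138 in² × 0.00064516 → 0.0890321 m²
P = F / A = 1070 N / 0.0890321 m² = 12018.1 Pa
12018.1 Pa ÷ (100000 Pa/bar) = 0.120181 bar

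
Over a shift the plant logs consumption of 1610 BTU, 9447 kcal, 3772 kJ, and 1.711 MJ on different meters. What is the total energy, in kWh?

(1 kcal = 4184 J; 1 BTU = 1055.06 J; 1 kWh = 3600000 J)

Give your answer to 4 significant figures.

1610 BTU × 1055.06 = 1.69865×10⁶ J
9447 kcal × 4184 = 3.95262×10⁷ J
3772 kJ × 1000 = 3.772×10⁶ J
1.711 MJ × 1000000 = 1.711×10⁶ J
Total: 1.69865×10⁶ + 3.95262×10⁷ + 3.772×10⁶ + 1.711×10⁶ = 4.67078×10⁷ J
In kWh: 4.67078×10⁷ / 3600000 = 12.9744 kWh

12.97 kWh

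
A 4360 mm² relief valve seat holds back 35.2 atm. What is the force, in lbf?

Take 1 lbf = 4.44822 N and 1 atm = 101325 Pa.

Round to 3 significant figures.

35.2 atm × 101325 → 3.56664×10⁶ Pa
4360 mm² × 10⁻⁶ → 0.00436 m²
F = P × A = 3.56664×10⁶ Pa × 0.00436 m² = 15550.6 N
15550.6 N ÷ (4.44822 N/lbf) = 3495.92 lbf

3500 lbf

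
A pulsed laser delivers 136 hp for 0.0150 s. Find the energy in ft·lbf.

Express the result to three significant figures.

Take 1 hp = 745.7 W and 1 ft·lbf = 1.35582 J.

1120 ft·lbf

136 hp × 745.7 → 101415 W
E = P × t = 101415 W × 0.015 s = 1521.22 J
1521.22 J ÷ (1.35582 J/ft·lbf) = 1121.99 ft·lbf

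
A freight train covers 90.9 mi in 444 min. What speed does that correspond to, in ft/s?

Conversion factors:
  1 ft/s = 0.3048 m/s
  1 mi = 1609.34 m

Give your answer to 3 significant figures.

90.9 mi × 1609.34 → 146289 m
444 min × 60 → 26640 s
v = d / t = 146289 m / 26640 s = 5.49133 m/s
5.49133 m/s ÷ (0.3048 m/s/ft/s) = 18.0162 ft/s

18.0 ft/s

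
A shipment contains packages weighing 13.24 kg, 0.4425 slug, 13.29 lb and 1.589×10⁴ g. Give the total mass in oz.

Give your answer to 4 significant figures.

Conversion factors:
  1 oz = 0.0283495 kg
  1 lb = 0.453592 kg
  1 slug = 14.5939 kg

1468 oz

13.24 kg (already kg)
0.4425 slug × 14.5939 → 6.4578 kg
13.29 lb × 0.453592 → 6.02824 kg
1.589×10⁴ g × 0.001 → 15.89 kg
Sum: 13.24 + 6.4578 + 6.02824 + 15.89 = 41.616 kg
In oz: 41.616 / 0.0283495 = 1467.96 oz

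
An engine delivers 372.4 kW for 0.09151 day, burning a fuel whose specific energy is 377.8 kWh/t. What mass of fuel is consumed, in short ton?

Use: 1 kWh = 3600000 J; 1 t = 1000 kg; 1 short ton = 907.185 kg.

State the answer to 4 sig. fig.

372.4 kW → 372400 W
0.09151 day → 7906.46 s
E = P × t = 372400 × 7906.46 = 2.94437×10⁹ J
377.8 kWh/t → 1.36008×10⁶ J/kg
m = E / e_s = 2.94437×10⁹ / 1.36008×10⁶ = 2164.85 kg
In short ton: 2164.85 / 907.185 = 2.38634 short ton

2.386 short ton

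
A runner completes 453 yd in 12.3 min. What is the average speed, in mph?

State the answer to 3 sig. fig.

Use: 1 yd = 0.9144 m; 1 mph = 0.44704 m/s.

1.26 mph

453 yd × 0.9144 → 414.223 m
12.3 min × 60 → 738 s
v = d / t = 414.223 m / 738 s = 0.561278 m/s
0.561278 m/s ÷ (0.44704 m/s/mph) = 1.25554 mph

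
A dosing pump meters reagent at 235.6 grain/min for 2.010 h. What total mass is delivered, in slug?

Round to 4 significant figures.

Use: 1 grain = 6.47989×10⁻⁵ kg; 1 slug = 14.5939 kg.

235.6 grain/min → 2.54444×10⁻⁴ kg/s
2.010 h → 7236 s
m = ṁ × t = 2.54444×10⁻⁴ × 7236 = 1.84116 kg
In slug: 1.84116 / 14.5939 = 0.12616 slug

0.1262 slug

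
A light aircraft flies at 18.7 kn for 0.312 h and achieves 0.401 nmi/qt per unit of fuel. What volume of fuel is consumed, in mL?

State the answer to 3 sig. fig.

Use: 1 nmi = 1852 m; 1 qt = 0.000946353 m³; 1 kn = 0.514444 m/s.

18.7 kn → 9.6201 m/s
0.312 h → 1123.2 s
d = v × t = 9.6201 × 1123.2 = 10805.3 m
0.401 nmi/qt → 784752 m/m³
V = d / (distance per unit fuel) = 10805.3 / 784752 = 0.0137691 m³
In mL: 0.0137691 / 10⁻⁶ = 13769.1 mL

1.38×10⁴ mL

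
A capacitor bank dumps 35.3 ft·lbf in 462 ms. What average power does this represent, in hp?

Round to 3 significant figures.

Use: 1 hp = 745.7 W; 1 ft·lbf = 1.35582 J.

0.139 hp

35.3 ft·lbf × 1.35582 → 47.8604 J
462 ms × 0.001 → 0.462 s
P = E / t = 47.8604 J / 0.462 s = 103.594 W
103.594 W ÷ (745.7 W/hp) = 0.138922 hp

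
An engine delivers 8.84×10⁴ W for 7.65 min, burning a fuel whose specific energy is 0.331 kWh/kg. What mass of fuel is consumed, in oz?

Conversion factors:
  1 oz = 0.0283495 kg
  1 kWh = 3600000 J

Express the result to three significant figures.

7.65 min → 459 s
E = P × t = 88400 × 459 = 4.05756×10⁷ J
0.331 kWh/kg → 1.1916×10⁶ J/kg
m = E / e_s = 4.05756×10⁷ / 1.1916×10⁶ = 34.0514 kg
In oz: 34.0514 / 0.0283495 = 1201.13 oz

1200 oz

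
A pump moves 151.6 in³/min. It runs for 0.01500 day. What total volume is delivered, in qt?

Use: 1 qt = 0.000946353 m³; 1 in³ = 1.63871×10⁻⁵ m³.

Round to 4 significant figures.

56.70 qt

151.6 in³/min → 4.14047×10⁻⁵ m³/s
0.01500 day → 1296 s
V = Q × t = 4.14047×10⁻⁵ × 1296 = 0.0536605 m³
In qt: 0.0536605 / 0.000946353 = 56.7024 qt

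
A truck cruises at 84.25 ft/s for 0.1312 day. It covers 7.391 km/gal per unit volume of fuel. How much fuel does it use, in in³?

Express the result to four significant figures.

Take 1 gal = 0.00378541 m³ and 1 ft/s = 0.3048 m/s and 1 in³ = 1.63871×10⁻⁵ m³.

84.25 ft/s → 25.6794 m/s
0.1312 day → 11335.7 s
d = v × t = 25.6794 × 11335.7 = 291094 m
7.391 km/gal → 1.9525×10⁶ m/m³
V = d / (distance per unit fuel) = 291094 / 1.9525×10⁶ = 0.149088 m³
In in³: 0.149088 / 1.63871×10⁻⁵ = 9097.89 in³

9098 in³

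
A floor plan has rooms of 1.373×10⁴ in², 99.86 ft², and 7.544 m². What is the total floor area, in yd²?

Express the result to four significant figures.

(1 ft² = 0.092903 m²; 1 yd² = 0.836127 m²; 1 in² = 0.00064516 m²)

30.71 yd²

1.373×10⁴ in² × 0.00064516 = 8.85805 m²
99.86 ft² × 0.092903 = 9.27729 m²
7.544 m² (already m²)
Sum: 8.85805 + 9.27729 + 7.544 = 25.6793 m²
In yd²: 25.6793 / 0.836127 = 30.7122 yd²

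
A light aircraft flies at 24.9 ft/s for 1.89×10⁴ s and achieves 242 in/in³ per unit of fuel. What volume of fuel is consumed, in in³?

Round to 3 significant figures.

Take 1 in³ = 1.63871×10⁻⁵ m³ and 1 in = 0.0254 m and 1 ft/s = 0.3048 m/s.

24.9 ft/s → 7.58952 m/s
d = v × t = 7.58952 × 18900 = 143442 m
242 in/in³ → 375100 m/m³
V = d / (distance per unit fuel) = 143442 / 375100 = 0.38241 m³
In in³: 0.38241 / 1.63871×10⁻⁵ = 23336 in³

2.33×10⁴ in³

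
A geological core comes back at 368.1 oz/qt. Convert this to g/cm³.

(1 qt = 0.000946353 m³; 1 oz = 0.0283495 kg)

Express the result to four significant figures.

11.03 g/cm³

368.1 oz/qt × 0.0283495 kg/oz ÷ 0.000946353 m³/qt = 11027 kg/m³
11027 kg/m³ ÷ 0.001 kg/g × 10⁻⁶ m³/cm³ = 11.027 g/cm³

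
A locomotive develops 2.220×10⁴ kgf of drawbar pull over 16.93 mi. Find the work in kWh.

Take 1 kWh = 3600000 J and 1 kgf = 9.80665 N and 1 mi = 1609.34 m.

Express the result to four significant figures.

2.220×10⁴ kgf × 9.80665 → 217708 N
16.93 mi × 1609.34 → 27246.1 m
W = F × d = 217708 N × 27246.1 m = 5.93169×10⁹ J
5.93169×10⁹ J ÷ (3600000 J/kWh) = 1647.69 kWh

1648 kWh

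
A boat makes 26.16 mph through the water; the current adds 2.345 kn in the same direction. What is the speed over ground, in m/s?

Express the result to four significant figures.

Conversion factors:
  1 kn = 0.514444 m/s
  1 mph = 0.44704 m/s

12.90 m/s

26.16 mph × 0.44704 → 11.6946 m/s
2.345 kn × 0.514444 → 1.20637 m/s
Combined: 11.6946 + 1.20637 = 12.901 m/s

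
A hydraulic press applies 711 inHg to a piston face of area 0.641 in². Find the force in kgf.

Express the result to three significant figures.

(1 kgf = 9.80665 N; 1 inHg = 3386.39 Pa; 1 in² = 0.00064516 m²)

102 kgf

711 inHg × 3386.39 = 2.40772×10⁶ Pa
0.641 in² × 0.00064516 = 4.13548×10⁻⁴ m²
F = P × A = 2.40772×10⁶ Pa × 4.13548×10⁻⁴ m² = 995.708 N
995.708 N ÷ (9.80665 N/kgf) = 101.534 kgf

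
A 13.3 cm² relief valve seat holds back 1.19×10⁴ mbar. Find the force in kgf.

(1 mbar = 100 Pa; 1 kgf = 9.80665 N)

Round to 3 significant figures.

1.19×10⁴ mbar × 100 = 1.19×10⁶ Pa
13.3 cm² × 0.0001 = 0.00133 m²
F = P × A = 1.19×10⁶ Pa × 0.00133 m² = 1582.7 N
1582.7 N ÷ (9.80665 N/kgf) = 161.39 kgf

161 kgf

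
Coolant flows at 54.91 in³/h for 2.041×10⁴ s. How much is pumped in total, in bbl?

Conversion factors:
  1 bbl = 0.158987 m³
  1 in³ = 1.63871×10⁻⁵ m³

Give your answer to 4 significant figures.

54.91 in³/h → 2.49949×10⁻⁷ m³/s
V = Q × t = 2.49949×10⁻⁷ × 20410 = 0.00510146 m³
In bbl: 0.00510146 / 0.158987 = 0.0320873 bbl

0.03209 bbl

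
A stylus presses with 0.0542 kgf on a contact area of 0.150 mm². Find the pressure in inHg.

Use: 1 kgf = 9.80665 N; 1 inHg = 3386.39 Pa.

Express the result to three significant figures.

1050 inHg

0.0542 kgf × 9.80665 → 0.53152 N
0.150 mm² × 10⁻⁶ → 1.5×10⁻⁷ m²
P = F / A = 0.53152 N / 1.5×10⁻⁷ m² = 3.54347×10⁶ Pa
3.54347×10⁶ Pa ÷ (3386.39 Pa/inHg) = 1046.39 inHg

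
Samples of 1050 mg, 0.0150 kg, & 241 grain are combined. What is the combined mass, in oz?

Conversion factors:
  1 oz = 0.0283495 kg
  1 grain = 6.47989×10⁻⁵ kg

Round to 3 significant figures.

1.12 oz

1050 mg × 10⁻⁶ = 0.00105 kg
0.0150 kg (already kg)
241 grain × 6.47989×10⁻⁵ = 0.0156165 kg
Combined: 0.00105 + 0.015 + 0.0156165 = 0.0316665 kg
In oz: 0.0316665 / 0.0283495 = 1.117 oz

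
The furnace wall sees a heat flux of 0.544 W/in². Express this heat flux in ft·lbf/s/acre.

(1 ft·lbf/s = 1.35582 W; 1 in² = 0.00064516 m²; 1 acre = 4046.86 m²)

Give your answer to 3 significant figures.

0.544 W/in² ÷ 0.00064516 m²/in² = 843.202 W/m²
843.202 W/m² ÷ 1.35582 W/ft·lbf/s × 4046.86 m²/acre = 2.51679×10⁶ ft·lbf/s/acre

2.52×10⁶ ft·lbf/s/acre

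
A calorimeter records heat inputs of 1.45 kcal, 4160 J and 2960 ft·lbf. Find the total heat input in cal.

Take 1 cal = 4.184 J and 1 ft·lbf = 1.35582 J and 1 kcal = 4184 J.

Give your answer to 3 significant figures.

1.45 kcal × 4184 → 6066.8 J
4160 J (already J)
2960 ft·lbf × 1.35582 → 4013.23 J
Total: 6066.8 + 4160 + 4013.23 = 14240 J
In cal: 14240 / 4.184 = 3403.44 cal

3400 cal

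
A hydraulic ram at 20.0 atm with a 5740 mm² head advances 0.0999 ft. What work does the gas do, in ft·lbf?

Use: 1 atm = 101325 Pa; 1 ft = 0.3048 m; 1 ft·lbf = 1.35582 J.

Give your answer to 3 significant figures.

20.0 atm → 2.0265×10⁶ Pa
5740 mm² → 0.00574 m²
F = P × A = 2.0265×10⁶ × 0.00574 = 11632.1 N
0.0999 ft → 0.0304495 m
W = F × d = 11632.1 × 0.0304495 = 354.192 J
In ft·lbf: 354.192 / 1.35582 = 261.238 ft·lbf

261 ft·lbf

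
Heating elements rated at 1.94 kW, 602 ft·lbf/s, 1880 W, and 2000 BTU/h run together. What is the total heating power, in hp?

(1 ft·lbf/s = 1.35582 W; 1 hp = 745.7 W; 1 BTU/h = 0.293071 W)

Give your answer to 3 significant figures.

7.00 hp

1.94 kW × 1000 = 1940 W
602 ft·lbf/s × 1.35582 = 816.204 W
1880 W (already W)
2000 BTU/h × 0.293071 = 586.142 W
Sum: 1940 + 816.204 + 1880 + 586.142 = 5222.35 W
In hp: 5222.35 / 745.7 = 7.00329 hp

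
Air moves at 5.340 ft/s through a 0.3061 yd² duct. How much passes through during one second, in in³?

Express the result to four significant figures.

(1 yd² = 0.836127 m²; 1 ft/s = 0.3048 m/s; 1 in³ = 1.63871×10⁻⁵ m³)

2.542×10⁴ in³

5.340 ft/s × 0.3048 → 1.62763 m/s
0.3061 yd² × 0.836127 → 0.255938 m²
V = v × A × t = 1.62763 m/s × 0.255938 m² × 1 s = 0.416572 m³
0.416572 m³ ÷ (1.63871×10⁻⁵ m³/in³) = 25420.7 in³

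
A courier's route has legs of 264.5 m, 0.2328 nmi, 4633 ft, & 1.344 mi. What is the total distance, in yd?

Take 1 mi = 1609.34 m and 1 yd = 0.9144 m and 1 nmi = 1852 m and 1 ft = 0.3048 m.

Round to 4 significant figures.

264.5 m (already m)
0.2328 nmi × 1852 = 431.146 m
4633 ft × 0.3048 = 1412.14 m
1.344 mi × 1609.34 = 2162.95 m
Sum: 264.5 + 431.146 + 1412.14 + 2162.95 = 4270.74 m
In yd: 4270.74 / 0.9144 = 4670.54 yd

4671 yd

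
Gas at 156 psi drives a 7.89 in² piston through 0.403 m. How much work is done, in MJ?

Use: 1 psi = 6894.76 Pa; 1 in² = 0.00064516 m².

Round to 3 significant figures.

156 psi → 1.07558×10⁶ Pa
7.89 in² → 0.00509031 m²
F = P × A = 1.07558×10⁶ × 0.00509031 = 5475.04 N
W = F × d = 5475.04 × 0.403 = 2206.44 J
In MJ: 2206.44 / 1000000 = 0.00220644 MJ

0.00221 MJ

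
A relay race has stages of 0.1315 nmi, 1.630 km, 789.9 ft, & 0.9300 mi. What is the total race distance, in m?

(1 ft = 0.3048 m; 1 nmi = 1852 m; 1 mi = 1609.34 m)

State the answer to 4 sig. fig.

3611 m

0.1315 nmi × 1852 = 243.538 m
1.630 km × 1000 = 1630 m
789.9 ft × 0.3048 = 240.762 m
0.9300 mi × 1609.34 = 1496.69 m
Sum: 243.538 + 1630 + 240.762 + 1496.69 = 3610.99 m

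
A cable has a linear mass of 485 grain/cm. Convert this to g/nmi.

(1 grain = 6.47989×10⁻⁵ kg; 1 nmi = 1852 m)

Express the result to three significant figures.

5.82×10⁶ g/nmi

485 grain/cm × 6.47989×10⁻⁵ kg/grain ÷ 0.01 m/cm = 3.14275 kg/m
3.14275 kg/m ÷ 0.001 kg/g × 1852 m/nmi = 5.82037×10⁶ g/nmi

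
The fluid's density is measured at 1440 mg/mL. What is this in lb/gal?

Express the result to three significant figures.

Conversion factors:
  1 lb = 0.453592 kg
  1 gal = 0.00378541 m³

1440 mg/mL × 10⁻⁶ kg/mg ÷ 10⁻⁶ m³/mL = 1440 kg/m³
1440 kg/m³ ÷ 0.453592 kg/lb × 0.00378541 m³/gal = 12.0174 lb/gal

12.0 lb/gal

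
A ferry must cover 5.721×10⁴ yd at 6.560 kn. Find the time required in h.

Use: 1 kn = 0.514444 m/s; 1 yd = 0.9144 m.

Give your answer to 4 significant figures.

4.306 h

5.721×10⁴ yd × 0.9144 → 52312.8 m
6.560 kn × 0.514444 → 3.37475 m/s
t = d / v = 52312.8 m / 3.37475 m/s = 15501.2 s
15501.2 s ÷ (3600 s/h) = 4.30589 h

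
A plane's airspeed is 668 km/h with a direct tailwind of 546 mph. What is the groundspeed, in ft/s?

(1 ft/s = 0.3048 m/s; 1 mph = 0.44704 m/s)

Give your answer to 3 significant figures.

1410 ft/s

668 km/h × (1/3.6) → 185.556 m/s
546 mph × 0.44704 → 244.084 m/s
Sum: 185.556 + 244.084 = 429.64 m/s
In ft/s: 429.64 / 0.3048 = 1409.58 ft/s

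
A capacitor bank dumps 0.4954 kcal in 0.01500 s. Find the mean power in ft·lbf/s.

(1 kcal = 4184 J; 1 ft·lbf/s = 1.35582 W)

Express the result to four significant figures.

0.4954 kcal × 4184 → 2072.75 J
P = E / t = 2072.75 J / 0.015 s = 138183 W
138183 W ÷ (1.35582 W/ft·lbf/s) = 101918 ft·lbf/s

1.019×10⁵ ft·lbf/s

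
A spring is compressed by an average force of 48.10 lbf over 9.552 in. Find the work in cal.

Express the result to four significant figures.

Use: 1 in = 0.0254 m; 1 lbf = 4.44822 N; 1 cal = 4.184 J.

12.41 cal

48.10 lbf × 4.44822 → 213.959 N
9.552 in × 0.0254 → 0.242621 m
W = F × d = 213.959 N × 0.242621 m = 51.9109 J
51.9109 J ÷ (4.184 J/cal) = 12.407 cal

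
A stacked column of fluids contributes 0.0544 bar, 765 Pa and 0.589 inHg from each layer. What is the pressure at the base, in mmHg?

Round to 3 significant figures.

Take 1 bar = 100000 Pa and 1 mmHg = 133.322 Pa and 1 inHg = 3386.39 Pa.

0.0544 bar × 100000 = 5440 Pa
765 Pa (already Pa)
0.589 inHg × 3386.39 = 1994.58 Pa
Sum: 5440 + 765 + 1994.58 = 8199.58 Pa
In mmHg: 8199.58 / 133.322 = 61.5021 mmHg

61.5 mmHg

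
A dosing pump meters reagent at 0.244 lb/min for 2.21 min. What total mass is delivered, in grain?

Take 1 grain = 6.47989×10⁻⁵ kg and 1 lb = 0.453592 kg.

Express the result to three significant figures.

3770 grain

0.244 lb/min → 0.00184461 kg/s
2.21 min → 132.6 s
m = ṁ × t = 0.00184461 × 132.6 = 0.244595 kg
In grain: 0.244595 / 6.47989×10⁻⁵ = 3774.68 grain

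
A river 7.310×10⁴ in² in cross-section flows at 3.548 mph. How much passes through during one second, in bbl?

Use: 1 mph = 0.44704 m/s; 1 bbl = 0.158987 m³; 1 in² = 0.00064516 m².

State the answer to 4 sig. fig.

470.5 bbl

3.548 mph × 0.44704 = 1.5861 m/s
7.310×10⁴ in² × 0.00064516 = 47.1612 m²
V = v × A × t = 1.5861 m/s × 47.1612 m² × 1 s = 74.8024 m³
74.8024 m³ ÷ (0.158987 m³/bbl) = 470.494 bbl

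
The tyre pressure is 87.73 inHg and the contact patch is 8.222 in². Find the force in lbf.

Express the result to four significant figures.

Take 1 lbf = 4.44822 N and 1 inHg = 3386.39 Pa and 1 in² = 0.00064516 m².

87.73 inHg × 3386.39 = 297088 Pa
8.222 in² × 0.00064516 = 0.00530451 m²
F = P × A = 297088 Pa × 0.00530451 m² = 1575.91 N
1575.91 N ÷ (4.44822 N/lbf) = 354.279 lbf

354.3 lbf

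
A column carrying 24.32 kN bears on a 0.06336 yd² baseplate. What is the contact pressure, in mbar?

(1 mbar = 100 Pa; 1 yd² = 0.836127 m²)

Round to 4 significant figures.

24.32 kN × 1000 = 24320 N
0.06336 yd² × 0.836127 = 0.052977 m²
P = F / A = 24320 N / 0.052977 m² = 459067 Pa
459067 Pa ÷ (100 Pa/mbar) = 4590.67 mbar

4591 mbar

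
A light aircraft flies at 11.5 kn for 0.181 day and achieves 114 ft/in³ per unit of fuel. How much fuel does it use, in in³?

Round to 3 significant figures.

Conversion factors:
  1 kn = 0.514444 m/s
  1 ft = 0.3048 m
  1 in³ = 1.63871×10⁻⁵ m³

11.5 kn → 5.91611 m/s
0.181 day → 15638.4 s
d = v × t = 5.91611 × 15638.4 = 92518.5 m
114 ft/in³ → 2.1204×10⁶ m/m³
V = d / (distance per unit fuel) = 92518.5 / 2.1204×10⁶ = 0.0436326 m³
In in³: 0.0436326 / 1.63871×10⁻⁵ = 2662.62 in³

2660 in³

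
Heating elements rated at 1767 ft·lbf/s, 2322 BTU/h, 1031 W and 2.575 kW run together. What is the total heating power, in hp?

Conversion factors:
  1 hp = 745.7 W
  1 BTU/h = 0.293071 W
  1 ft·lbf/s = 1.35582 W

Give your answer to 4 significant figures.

1767 ft·lbf/s × 1.35582 → 2395.73 W
2322 BTU/h × 0.293071 → 680.511 W
1031 W (already W)
2.575 kW × 1000 → 2575 W
Sum: 2395.73 + 680.511 + 1031 + 2575 = 6682.24 W
In hp: 6682.24 / 745.7 = 8.96103 hp

8.961 hp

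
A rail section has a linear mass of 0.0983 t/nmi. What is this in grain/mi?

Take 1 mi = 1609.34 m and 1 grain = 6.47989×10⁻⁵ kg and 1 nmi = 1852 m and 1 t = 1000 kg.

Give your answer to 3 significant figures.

0.0983 t/nmi × 1000 kg/t ÷ 1852 m/nmi = 0.0530778 kg/m
0.0530778 kg/m ÷ 6.47989×10⁻⁵ kg/grain × 1609.34 m/mi = 1.31824×10⁶ grain/mi

1.32×10⁶ grain/mi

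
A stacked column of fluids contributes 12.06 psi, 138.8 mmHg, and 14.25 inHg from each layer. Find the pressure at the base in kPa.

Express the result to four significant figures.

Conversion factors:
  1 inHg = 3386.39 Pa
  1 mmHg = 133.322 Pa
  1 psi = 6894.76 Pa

12.06 psi × 6894.76 = 83150.8 Pa
138.8 mmHg × 133.322 = 18505.1 Pa
14.25 inHg × 3386.39 = 48256.1 Pa
Combined: 83150.8 + 18505.1 + 48256.1 = 149912 Pa
In kPa: 149912 / 1000 = 149.912 kPa

149.9 kPa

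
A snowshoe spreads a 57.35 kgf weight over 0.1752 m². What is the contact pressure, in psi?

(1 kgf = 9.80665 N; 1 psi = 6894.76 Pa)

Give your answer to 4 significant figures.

57.35 kgf × 9.80665 = 562.411 N
P = F / A = 562.411 N / 0.1752 m² = 3210.11 Pa
3210.11 Pa ÷ (6894.76 Pa/psi) = 0.465587 psi

0.4656 psi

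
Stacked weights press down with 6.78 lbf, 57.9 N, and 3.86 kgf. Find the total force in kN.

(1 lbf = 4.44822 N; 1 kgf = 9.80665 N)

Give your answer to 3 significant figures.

0.126 kN

6.78 lbf × 4.44822 = 30.1589 N
57.9 N (already N)
3.86 kgf × 9.80665 = 37.8537 N
Combined: 30.1589 + 57.9 + 37.8537 = 125.913 N
In kN: 125.913 / 1000 = 0.125913 kN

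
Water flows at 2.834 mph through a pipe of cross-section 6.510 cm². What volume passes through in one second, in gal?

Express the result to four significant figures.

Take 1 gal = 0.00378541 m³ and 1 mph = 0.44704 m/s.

2.834 mph × 0.44704 = 1.26691 m/s
6.510 cm² × 0.0001 = 6.51×10⁻⁴ m²
V = v × A × t = 1.26691 m/s × 6.51×10⁻⁴ m² × 1 s = 8.24758×10⁻⁴ m³
8.24758×10⁻⁴ m³ ÷ (0.00378541 m³/gal) = 0.217878 gal

0.2179 gal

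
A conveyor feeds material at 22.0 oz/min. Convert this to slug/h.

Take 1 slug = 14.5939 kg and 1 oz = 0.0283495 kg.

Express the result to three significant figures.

22.0 oz/min × 0.0283495 kg/oz ÷ 60 s/min = 0.0103948 kg/s
0.0103948 kg/s ÷ 14.5939 kg/slug × 3600 s/h = 2.56417 slug/h

2.56 slug/h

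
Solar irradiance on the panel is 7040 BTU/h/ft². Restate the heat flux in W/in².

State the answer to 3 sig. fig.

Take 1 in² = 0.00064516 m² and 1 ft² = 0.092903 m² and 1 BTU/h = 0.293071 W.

7040 BTU/h/ft² × 0.293071 W/BTU/h ÷ 0.092903 m²/ft² = 22208.3 W/m²
22208.3 W/m² × 0.00064516 m²/in² = 14.3279 W/in²

14.3 W/in²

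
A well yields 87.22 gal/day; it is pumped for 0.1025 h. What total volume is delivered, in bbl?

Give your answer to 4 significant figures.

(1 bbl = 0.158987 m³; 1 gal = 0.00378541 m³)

0.008869 bbl

87.22 gal/day → 3.82134×10⁻⁶ m³/s
0.1025 h → 369 s
V = Q × t = 3.82134×10⁻⁶ × 369 = 0.00141007 m³
In bbl: 0.00141007 / 0.158987 = 0.00886909 bbl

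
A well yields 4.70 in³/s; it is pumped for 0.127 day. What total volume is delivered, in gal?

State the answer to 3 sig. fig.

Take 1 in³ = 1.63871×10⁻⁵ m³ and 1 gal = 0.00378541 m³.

223 gal

4.70 in³/s → 7.70194×10⁻⁵ m³/s
0.127 day → 10972.8 s
V = Q × t = 7.70194×10⁻⁵ × 10972.8 = 0.845118 m³
In gal: 0.845118 / 0.00378541 = 223.257 gal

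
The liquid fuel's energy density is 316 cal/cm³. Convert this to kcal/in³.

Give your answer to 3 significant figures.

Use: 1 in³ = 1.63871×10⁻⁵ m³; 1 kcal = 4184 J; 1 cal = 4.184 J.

316 cal/cm³ × 4.184 J/cal ÷ 10⁻⁶ m³/cm³ = 1.32214×10⁹ J/m³
1.32214×10⁹ J/m³ ÷ 4184 J/kcal × 1.63871×10⁻⁵ m³/in³ = 5.17831 kcal/in³

5.18 kcal/in³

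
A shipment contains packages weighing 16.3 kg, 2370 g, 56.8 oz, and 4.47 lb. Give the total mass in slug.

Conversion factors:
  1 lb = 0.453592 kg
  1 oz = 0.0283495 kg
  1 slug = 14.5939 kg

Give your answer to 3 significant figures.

16.3 kg (already kg)
2370 g × 0.001 = 2.37 kg
56.8 oz × 0.0283495 = 1.61025 kg
4.47 lb × 0.453592 = 2.02756 kg
Total: 16.3 + 2.37 + 1.61025 + 2.02756 = 22.3078 kg
In slug: 22.3078 / 14.5939 = 1.52857 slug

1.53 slug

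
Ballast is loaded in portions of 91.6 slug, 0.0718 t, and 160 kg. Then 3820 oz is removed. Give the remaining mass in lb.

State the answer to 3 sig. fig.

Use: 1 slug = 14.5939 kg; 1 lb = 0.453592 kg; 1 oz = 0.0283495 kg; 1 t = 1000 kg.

3220 lb

91.6 slug × 14.5939 = 1336.8 kg
0.0718 t × 1000 = 71.8 kg
160 kg (already kg)
3820 oz × 0.0283495 = 108.295 kg
Sum: 1336.8 + 71.8 + 160 − 108.295 = 1460.3 kg
In lb: 1460.3 / 0.453592 = 3219.41 lb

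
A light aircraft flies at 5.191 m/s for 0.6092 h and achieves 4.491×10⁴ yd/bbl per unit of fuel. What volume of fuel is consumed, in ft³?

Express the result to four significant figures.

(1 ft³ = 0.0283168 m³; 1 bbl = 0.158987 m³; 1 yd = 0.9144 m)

0.6092 h → 2193.12 s
d = v × t = 5.191 × 2193.12 = 11384.5 m
4.491×10⁴ yd/bbl → 258296 m/m³
V = d / (distance per unit fuel) = 11384.5 / 258296 = 0.0440754 m³
In ft³: 0.0440754 / 0.0283168 = 1.55651 ft³

1.557 ft³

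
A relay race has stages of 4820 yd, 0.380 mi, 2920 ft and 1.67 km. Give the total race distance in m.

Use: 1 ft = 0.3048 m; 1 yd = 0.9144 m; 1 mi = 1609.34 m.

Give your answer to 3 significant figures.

7580 m

4820 yd × 0.9144 → 4407.41 m
0.380 mi × 1609.34 → 611.549 m
2920 ft × 0.3048 → 890.016 m
1.67 km × 1000 → 1670 m
Combined: 4407.41 + 611.549 + 890.016 + 1670 = 7578.98 m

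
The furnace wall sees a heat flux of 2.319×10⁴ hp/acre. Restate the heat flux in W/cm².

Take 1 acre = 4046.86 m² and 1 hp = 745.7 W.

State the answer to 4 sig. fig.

2.319×10⁴ hp/acre × 745.7 W/hp ÷ 4046.86 m²/acre = 4273.14 W/m²
4273.14 W/m² × 0.0001 m²/cm² = 0.427314 W/cm²

0.4273 W/cm²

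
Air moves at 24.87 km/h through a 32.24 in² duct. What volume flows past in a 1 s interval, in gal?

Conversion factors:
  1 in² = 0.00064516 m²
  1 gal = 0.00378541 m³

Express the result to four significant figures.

37.96 gal

24.87 km/h × (1/3.6) = 6.90833 m/s
32.24 in² × 0.00064516 = 0.0208 m²
V = v × A × t = 6.90833 m/s × 0.0208 m² × 1 s = 0.143693 m³
0.143693 m³ ÷ (0.00378541 m³/gal) = 37.9597 gal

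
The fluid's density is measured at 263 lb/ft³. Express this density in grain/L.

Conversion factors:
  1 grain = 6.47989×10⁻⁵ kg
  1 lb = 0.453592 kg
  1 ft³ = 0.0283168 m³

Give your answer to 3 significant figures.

263 lb/ft³ × 0.453592 kg/lb ÷ 0.0283168 m³/ft³ = 4212.86 kg/m³
4212.86 kg/m³ ÷ 6.47989×10⁻⁵ kg/grain × 0.001 m³/L = 65014.4 grain/L

6.50×10⁴ grain/L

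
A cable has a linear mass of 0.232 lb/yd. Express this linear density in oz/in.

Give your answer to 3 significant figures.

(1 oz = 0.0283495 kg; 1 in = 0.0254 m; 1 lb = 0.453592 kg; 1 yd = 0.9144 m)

0.232 lb/yd × 0.453592 kg/lb ÷ 0.9144 m/yd = 0.115085 kg/m
0.115085 kg/m ÷ 0.0283495 kg/oz × 0.0254 m/in = 0.103111 oz/in

0.103 oz/in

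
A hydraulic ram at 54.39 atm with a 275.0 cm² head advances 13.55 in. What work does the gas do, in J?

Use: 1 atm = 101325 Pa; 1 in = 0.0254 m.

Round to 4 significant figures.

5.216×10⁴ J

54.39 atm → 5.51107×10⁶ Pa
275.0 cm² → 0.0275 m²
F = P × A = 5.51107×10⁶ × 0.0275 = 151554 N
13.55 in → 0.34417 m
W = F × d = 151554 × 0.34417 = 52160.3 J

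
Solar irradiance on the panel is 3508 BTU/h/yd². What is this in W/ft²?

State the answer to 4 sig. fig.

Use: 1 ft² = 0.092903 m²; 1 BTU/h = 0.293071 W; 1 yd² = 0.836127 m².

3508 BTU/h/yd² × 0.293071 W/BTU/h ÷ 0.836127 m²/yd² = 1229.59 W/m²
1229.59 W/m² × 0.092903 m²/ft² = 114.233 W/ft²

114.2 W/ft²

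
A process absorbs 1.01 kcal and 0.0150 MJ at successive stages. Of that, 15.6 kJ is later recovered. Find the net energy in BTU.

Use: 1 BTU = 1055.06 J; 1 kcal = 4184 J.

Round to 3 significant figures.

1.01 kcal × 4184 = 4225.84 J
0.0150 MJ × 1000000 = 15000 J
15.6 kJ × 1000 = 15600 J
Result: 4225.84 + 15000 − 15600 = 3625.84 J
In BTU: 3625.84 / 1055.06 = 3.43662 BTU

3.44 BTU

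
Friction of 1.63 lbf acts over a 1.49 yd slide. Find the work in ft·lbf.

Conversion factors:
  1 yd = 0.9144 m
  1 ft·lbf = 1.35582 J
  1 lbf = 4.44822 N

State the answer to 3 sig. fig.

7.29 ft·lbf

1.63 lbf × 4.44822 = 7.2506 N
1.49 yd × 0.9144 = 1.36246 m
W = F × d = 7.2506 N × 1.36246 m = 9.87865 J
9.87865 J ÷ (1.35582 J/ft·lbf) = 7.28611 ft·lbf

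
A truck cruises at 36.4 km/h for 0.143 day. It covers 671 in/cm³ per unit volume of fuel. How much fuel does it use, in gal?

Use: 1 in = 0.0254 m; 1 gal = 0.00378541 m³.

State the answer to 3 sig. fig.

1.94 gal

36.4 km/h → 10.1111 m/s
0.143 day → 12355.2 s
d = v × t = 10.1111 × 12355.2 = 124925 m
671 in/cm³ → 1.70434×10⁷ m/m³
V = d / (distance per unit fuel) = 124925 / 1.70434×10⁷ = 0.00732982 m³
In gal: 0.00732982 / 0.00378541 = 1.93633 gal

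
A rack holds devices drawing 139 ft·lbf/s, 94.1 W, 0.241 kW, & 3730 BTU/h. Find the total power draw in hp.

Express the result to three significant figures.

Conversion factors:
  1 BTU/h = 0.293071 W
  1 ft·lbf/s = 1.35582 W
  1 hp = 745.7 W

2.17 hp

139 ft·lbf/s × 1.35582 = 188.459 W
94.1 W (already W)
0.241 kW × 1000 = 241 W
3730 BTU/h × 0.293071 = 1093.15 W
Combined: 188.459 + 94.1 + 241 + 1093.15 = 1616.71 W
In hp: 1616.71 / 745.7 = 2.16804 hp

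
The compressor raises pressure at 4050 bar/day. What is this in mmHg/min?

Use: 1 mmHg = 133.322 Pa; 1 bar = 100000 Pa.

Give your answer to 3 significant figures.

2110 mmHg/min

4050 bar/day × 100000 Pa/bar ÷ 86400 s/day = 4687.5 Pa/s
4687.5 Pa/s ÷ 133.322 Pa/mmHg × 60 s/min = 2109.55 mmHg/min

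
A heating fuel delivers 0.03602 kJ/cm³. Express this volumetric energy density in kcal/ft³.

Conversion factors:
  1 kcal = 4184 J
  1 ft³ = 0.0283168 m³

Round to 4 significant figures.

243.8 kcal/ft³

0.03602 kJ/cm³ × 1000 J/kJ ÷ 10⁻⁶ m³/cm³ = 3.602×10⁷ J/m³
3.602×10⁷ J/m³ ÷ 4184 J/kcal × 0.0283168 m³/ft³ = 243.779 kcal/ft³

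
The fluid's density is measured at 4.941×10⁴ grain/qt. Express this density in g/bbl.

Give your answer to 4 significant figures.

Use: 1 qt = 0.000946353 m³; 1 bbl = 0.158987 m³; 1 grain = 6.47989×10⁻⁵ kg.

4.941×10⁴ grain/qt × 6.47989×10⁻⁵ kg/grain ÷ 0.000946353 m³/qt = 3383.21 kg/m³
3383.21 kg/m³ ÷ 0.001 kg/g × 0.158987 m³/bbl = 537886 g/bbl

5.379×10⁵ g/bbl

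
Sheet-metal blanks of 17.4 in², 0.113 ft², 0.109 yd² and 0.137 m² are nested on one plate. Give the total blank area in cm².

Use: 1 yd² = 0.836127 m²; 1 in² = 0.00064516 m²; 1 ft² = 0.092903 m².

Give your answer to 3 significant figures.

2500 cm²

17.4 in² × 0.00064516 = 0.0112258 m²
0.113 ft² × 0.092903 = 0.010498 m²
0.109 yd² × 0.836127 = 0.0911378 m²
0.137 m² (already m²)
Sum: 0.0112258 + 0.010498 + 0.0911378 + 0.137 = 0.249862 m²
In cm²: 0.249862 / 0.0001 = 2498.62 cm²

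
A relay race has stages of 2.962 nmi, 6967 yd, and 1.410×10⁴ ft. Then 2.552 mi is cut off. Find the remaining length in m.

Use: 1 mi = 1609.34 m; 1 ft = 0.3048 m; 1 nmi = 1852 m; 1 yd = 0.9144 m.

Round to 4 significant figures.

2.962 nmi × 1852 = 5485.62 m
6967 yd × 0.9144 = 6370.62 m
1.410×10⁴ ft × 0.3048 = 4297.68 m
2.552 mi × 1609.34 = 4107.04 m
Net: 5485.62 + 6370.62 + 4297.68 − 4107.04 = 12046.9 m

1.205×10⁴ m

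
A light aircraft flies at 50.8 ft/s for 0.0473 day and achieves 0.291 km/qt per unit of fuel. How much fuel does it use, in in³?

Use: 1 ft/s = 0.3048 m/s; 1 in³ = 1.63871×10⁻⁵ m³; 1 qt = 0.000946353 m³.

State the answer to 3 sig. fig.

1.26×10⁴ in³

50.8 ft/s → 15.4838 m/s
0.0473 day → 4086.72 s
d = v × t = 15.4838 × 4086.72 = 63278 m
0.291 km/qt → 307496 m/m³
V = d / (distance per unit fuel) = 63278 / 307496 = 0.205785 m³
In in³: 0.205785 / 1.63871×10⁻⁵ = 12557.7 in³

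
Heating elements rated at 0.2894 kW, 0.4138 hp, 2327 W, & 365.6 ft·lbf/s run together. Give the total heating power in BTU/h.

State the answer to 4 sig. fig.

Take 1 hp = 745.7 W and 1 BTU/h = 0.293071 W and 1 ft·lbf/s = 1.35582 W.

0.2894 kW × 1000 = 289.4 W
0.4138 hp × 745.7 = 308.571 W
2327 W (already W)
365.6 ft·lbf/s × 1.35582 = 495.688 W
Combined: 289.4 + 308.571 + 2327 + 495.688 = 3420.66 W
In BTU/h: 3420.66 / 0.293071 = 11671.8 BTU/h

1.167×10⁴ BTU/h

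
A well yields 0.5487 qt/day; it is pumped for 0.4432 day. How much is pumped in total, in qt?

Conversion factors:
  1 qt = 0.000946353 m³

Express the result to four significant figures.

0.2432 qt

0.5487 qt/day → 6.01×10⁻⁹ m³/s
0.4432 day → 38292.5 s
V = Q × t = 6.01×10⁻⁹ × 38292.5 = 2.30138×10⁻⁴ m³
In qt: 2.30138×10⁻⁴ / 0.000946353 = 0.243184 qt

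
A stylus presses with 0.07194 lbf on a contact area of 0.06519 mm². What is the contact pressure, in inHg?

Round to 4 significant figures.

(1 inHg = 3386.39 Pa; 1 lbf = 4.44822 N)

0.07194 lbf × 4.44822 → 0.320005 N
0.06519 mm² × 10⁻⁶ → 6.519×10⁻⁸ m²
P = F / A = 0.320005 N / 6.519×10⁻⁸ m² = 4.90881×10⁶ Pa
4.90881×10⁶ Pa ÷ (3386.39 Pa/inHg) = 1449.57 inHg

1450 inHg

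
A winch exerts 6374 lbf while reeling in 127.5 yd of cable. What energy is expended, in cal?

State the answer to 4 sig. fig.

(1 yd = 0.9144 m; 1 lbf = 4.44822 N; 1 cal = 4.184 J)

7.900×10⁵ cal

6374 lbf × 4.44822 = 28353 N
127.5 yd × 0.9144 = 116.586 m
W = F × d = 28353 N × 116.586 m = 3.30556×10⁶ J
3.30556×10⁶ J ÷ (4.184 J/cal) = 790048 cal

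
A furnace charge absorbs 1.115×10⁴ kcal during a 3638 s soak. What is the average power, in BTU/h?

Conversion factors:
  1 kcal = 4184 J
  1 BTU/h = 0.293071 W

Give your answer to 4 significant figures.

1.115×10⁴ kcal × 4184 = 4.66516×10⁷ J
P = E / t = 4.66516×10⁷ J / 3638 s = 12823.4 W
12823.4 W ÷ (0.293071 W/BTU/h) = 43755.3 BTU/h

4.376×10⁴ BTU/h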